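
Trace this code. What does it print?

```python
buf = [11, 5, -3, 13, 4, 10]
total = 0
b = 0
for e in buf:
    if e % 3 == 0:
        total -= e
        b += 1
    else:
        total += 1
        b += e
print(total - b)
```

e=11: not %3==0, total = 0+1 = 1; b=11
e=5: not %3==0, total = 1+1 = 2; b=16
e=-3: %3==0, total = 2-(-3) = 5; b=17
e=13: not %3==0, total = 5+1 = 6; b=30
e=4: not %3==0, total = 6+1 = 7; b=34
e=10: not %3==0, total = 7+1 = 8; b=44
total-b = 8-44 = -36

-36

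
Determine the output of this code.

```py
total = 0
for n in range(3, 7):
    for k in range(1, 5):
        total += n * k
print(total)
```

180

n=3,k=1: total = 0+3 = 3
n=3,k=2: total = 3+6 = 9
n=3,k=3: total = 9+9 = 18
n=3,k=4: total = 18+12 = 30
n=4,k=1: total = 30+4 = 34
n=4,k=2: total = 34+8 = 42
n=4,k=3: total = 42+12 = 54
n=4,k=4: total = 54+16 = 70
n=5,k=1: total = 70+5 = 75
n=5,k=2: total = 75+10 = 85
n=5,k=3: total = 85+15 = 100
n=5,k=4: total = 100+20 = 120
n=6,k=1: total = 120+6 = 126
n=6,k=2: total = 126+12 = 138
n=6,k=3: total = 138+18 = 156
n=6,k=4: total = 156+24 = 180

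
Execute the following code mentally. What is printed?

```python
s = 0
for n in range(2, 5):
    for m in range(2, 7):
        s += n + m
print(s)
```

105

n=2,m=2: s = 0+4 = 4
n=2,m=3: s = 4+5 = 9
n=2,m=4: s = 9+6 = 15
n=2,m=5: s = 15+7 = 22
n=2,m=6: s = 22+8 = 30
n=3,m=2: s = 30+5 = 35
n=3,m=3: s = 35+6 = 41
n=3,m=4: s = 41+7 = 48
n=3,m=5: s = 48+8 = 56
n=3,m=6: s = 56+9 = 65
n=4,m=2: s = 65+6 = 71
n=4,m=3: s = 71+7 = 78
n=4,m=4: s = 78+8 = 86
n=4,m=5: s = 86+9 = 95
n=4,m=6: s = 95+10 = 105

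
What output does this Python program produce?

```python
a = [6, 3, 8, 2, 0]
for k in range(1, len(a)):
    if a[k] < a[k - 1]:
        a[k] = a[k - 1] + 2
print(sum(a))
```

44

k=1: 3<6, a[1] = 6+2 = 8 → [6, 8, 8, 2, 0]
k=2: 8>=8, unchanged → [6, 8, 8, 2, 0]
k=3: 2<8, a[3] = 8+2 = 10 → [6, 8, 8, 10, 0]
k=4: 0<10, a[4] = 10+2 = 12 → [6, 8, 8, 10, 12]
sum = 44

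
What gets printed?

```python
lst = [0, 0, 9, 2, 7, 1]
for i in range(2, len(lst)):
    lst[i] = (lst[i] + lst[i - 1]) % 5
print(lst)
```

i=2: lst[2] = (9+0)%5 = 4 → [0, 0, 4, 2, 7, 1]
i=3: lst[3] = (2+4)%5 = 1 → [0, 0, 4, 1, 7, 1]
i=4: lst[4] = (7+1)%5 = 3 → [0, 0, 4, 1, 3, 1]
i=5: lst[5] = (1+3)%5 = 4 → [0, 0, 4, 1, 3, 4]

[0, 0, 4, 1, 3, 4]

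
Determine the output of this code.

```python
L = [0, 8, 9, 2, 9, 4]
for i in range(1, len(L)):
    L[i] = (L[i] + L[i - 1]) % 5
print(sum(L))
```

i=1: L[1] = (8+0)%5 = 3 → [0, 3, 9, 2, 9, 4]
i=2: L[2] = (9+3)%5 = 2 → [0, 3, 2, 2, 9, 4]
i=3: L[3] = (2+2)%5 = 4 → [0, 3, 2, 4, 9, 4]
i=4: L[4] = (9+4)%5 = 3 → [0, 3, 2, 4, 3, 4]
i=5: L[5] = (4+3)%5 = 2 → [0, 3, 2, 4, 3, 2]
sum = 14

14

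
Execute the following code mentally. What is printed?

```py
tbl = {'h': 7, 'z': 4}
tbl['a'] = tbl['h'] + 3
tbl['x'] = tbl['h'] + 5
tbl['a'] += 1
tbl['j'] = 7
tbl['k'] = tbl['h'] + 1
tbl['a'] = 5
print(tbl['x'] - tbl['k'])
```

4

tbl['a'] = tbl['h']+3 = 10 → {'h': 7, 'z': 4, 'a': 10}
tbl['x'] = tbl['h']+5 = 12 → {'h': 7, 'z': 4, 'a': 10, 'x': 12}
tbl['a'] = 10+1 = 11 → {'h': 7, 'z': 4, 'a': 11, 'x': 12}
tbl['j'] = 7 → {'h': 7, 'z': 4, 'a': 11, 'x': 12, 'j': 7}
tbl['k'] = tbl['h']+1 = 8 → {'h': 7, 'z': 4, 'a': 11, 'x': 12, 'j': 7, 'k': 8}
tbl['a'] = 5 → {'h': 7, 'z': 4, 'a': 5, 'x': 12, 'j': 7, 'k': 8}
tbl['x']-tbl['k'] = 12-8 = 4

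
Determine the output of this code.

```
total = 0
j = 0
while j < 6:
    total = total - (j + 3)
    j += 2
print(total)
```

j=0: total = 0-3 = -3
j=2: total = (-3)-5 = -8
j=4: total = (-8)-7 = -15

-15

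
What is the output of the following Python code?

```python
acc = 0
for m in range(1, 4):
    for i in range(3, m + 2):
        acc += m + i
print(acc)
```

m=2,i=3: acc = 0+5 = 5
m=3,i=3: acc = 5+6 = 11
m=3,i=4: acc = 11+7 = 18

18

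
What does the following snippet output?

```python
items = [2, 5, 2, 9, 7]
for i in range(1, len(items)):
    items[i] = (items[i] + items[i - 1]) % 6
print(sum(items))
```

i=1: items[1] = (5+2)%6 = 1 → [2, 1, 2, 9, 7]
i=2: items[2] = (2+1)%6 = 3 → [2, 1, 3, 9, 7]
i=3: items[3] = (9+3)%6 = 0 → [2, 1, 3, 0, 7]
i=4: items[4] = (7+0)%6 = 1 → [2, 1, 3, 0, 1]
sum = 7

7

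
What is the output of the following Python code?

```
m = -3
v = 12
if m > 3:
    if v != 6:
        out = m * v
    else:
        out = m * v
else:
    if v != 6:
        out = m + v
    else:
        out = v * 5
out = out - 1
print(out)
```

8

m=-3, v=12
m > 3 is False; v != 6 is True
→ out = m + v = 9
out = 9-1 = 8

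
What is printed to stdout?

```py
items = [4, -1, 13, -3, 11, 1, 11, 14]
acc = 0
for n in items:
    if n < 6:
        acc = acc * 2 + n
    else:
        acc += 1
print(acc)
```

n=4: <6, acc = 0*2+4 = 4
n=-1: <6, acc = 4*2+(-1) = 7
n=13: not <6, acc = 7+1 = 8
n=-3: <6, acc = 8*2+(-3) = 13
n=11: not <6, acc = 13+1 = 14
n=1: <6, acc = 14*2+1 = 29
n=11: not <6, acc = 29+1 = 30
n=14: not <6, acc = 30+1 = 31

31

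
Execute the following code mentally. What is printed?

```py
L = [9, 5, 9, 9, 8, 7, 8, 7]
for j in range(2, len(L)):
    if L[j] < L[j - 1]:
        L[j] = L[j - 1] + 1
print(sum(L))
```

j=2: 9>=5, unchanged → [9, 5, 9, 9, 8, 7, 8, 7]
j=3: 9>=9, unchanged → [9, 5, 9, 9, 8, 7, 8, 7]
j=4: 8<9, L[4] = 9+1 = 10 → [9, 5, 9, 9, 10, 7, 8, 7]
j=5: 7<10, L[5] = 10+1 = 11 → [9, 5, 9, 9, 10, 11, 8, 7]
j=6: 8<11, L[6] = 11+1 = 12 → [9, 5, 9, 9, 10, 11, 12, 7]
j=7: 7<12, L[7] = 12+1 = 13 → [9, 5, 9, 9, 10, 11, 12, 13]
sum = 78

78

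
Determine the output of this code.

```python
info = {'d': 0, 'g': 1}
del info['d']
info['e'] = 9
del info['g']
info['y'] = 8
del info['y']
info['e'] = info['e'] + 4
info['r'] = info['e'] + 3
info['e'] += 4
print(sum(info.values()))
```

del 'd' → {'g': 1}
info['e'] = 9 → {'g': 1, 'e': 9}
del 'g' → {'e': 9}
info['y'] = 8 → {'e': 9, 'y': 8}
del 'y' → {'e': 9}
info['e'] = info['e']+4 = 13 → {'e': 13}
info['r'] = info['e']+3 = 16 → {'e': 13, 'r': 16}
info['e'] = 13+4 = 17 → {'e': 17, 'r': 16}
sum of values = 33

33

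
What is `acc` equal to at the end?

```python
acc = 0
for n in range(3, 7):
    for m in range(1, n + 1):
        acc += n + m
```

138

n=3,m=1: acc = 0+4 = 4
n=3,m=2: acc = 4+5 = 9
n=3,m=3: acc = 9+6 = 15
n=4,m=1: acc = 15+5 = 20
n=4,m=2: acc = 20+6 = 26
n=4,m=3: acc = 26+7 = 33
n=4,m=4: acc = 33+8 = 41
n=5,m=1: acc = 41+6 = 47
n=5,m=2: acc = 47+7 = 54
n=5,m=3: acc = 54+8 = 62
n=5,m=4: acc = 62+9 = 71
n=5,m=5: acc = 71+10 = 81
n=6,m=1: acc = 81+7 = 88
n=6,m=2: acc = 88+8 = 96
n=6,m=3: acc = 96+9 = 105
n=6,m=4: acc = 105+10 = 115
n=6,m=5: acc = 115+11 = 126
n=6,m=6: acc = 126+12 = 138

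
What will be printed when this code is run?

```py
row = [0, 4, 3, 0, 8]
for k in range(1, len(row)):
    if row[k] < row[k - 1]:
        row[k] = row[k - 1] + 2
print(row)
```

k=1: 4>=0, unchanged → [0, 4, 3, 0, 8]
k=2: 3<4, row[2] = 4+2 = 6 → [0, 4, 6, 0, 8]
k=3: 0<6, row[3] = 6+2 = 8 → [0, 4, 6, 8, 8]
k=4: 8>=8, unchanged → [0, 4, 6, 8, 8]

[0, 4, 6, 8, 8]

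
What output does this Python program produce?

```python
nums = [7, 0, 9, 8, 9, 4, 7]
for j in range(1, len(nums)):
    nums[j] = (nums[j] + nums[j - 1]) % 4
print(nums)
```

j=1: nums[1] = (0+7)%4 = 3 → [7, 3, 9, 8, 9, 4, 7]
j=2: nums[2] = (9+3)%4 = 0 → [7, 3, 0, 8, 9, 4, 7]
j=3: nums[3] = (8+0)%4 = 0 → [7, 3, 0, 0, 9, 4, 7]
j=4: nums[4] = (9+0)%4 = 1 → [7, 3, 0, 0, 1, 4, 7]
j=5: nums[5] = (4+1)%4 = 1 → [7, 3, 0, 0, 1, 1, 7]
j=6: nums[6] = (7+1)%4 = 0 → [7, 3, 0, 0, 1, 1, 0]

[7, 3, 0, 0, 1, 1, 0]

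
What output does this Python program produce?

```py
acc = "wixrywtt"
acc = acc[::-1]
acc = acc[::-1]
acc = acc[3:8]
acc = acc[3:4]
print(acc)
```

t

reverse → 'ttwyrxiw'
reverse → 'wixrywtt'
slice [3:8] → 'rywtt'
slice [3:4] → 't'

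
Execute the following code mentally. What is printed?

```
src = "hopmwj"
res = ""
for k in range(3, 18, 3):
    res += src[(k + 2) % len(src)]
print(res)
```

jpjpj

k=3: add src[5]='j' → 'j'
k=6: add src[2]='p' → 'jp'
k=9: add src[5]='j' → 'jpj'
k=12: add src[2]='p' → 'jpjp'
k=15: add src[5]='j' → 'jpjpj'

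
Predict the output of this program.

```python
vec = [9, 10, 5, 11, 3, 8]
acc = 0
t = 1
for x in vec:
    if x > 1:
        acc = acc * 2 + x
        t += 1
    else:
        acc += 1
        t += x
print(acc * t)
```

x=9: >1, acc = 0*2+9 = 9; t=2
x=10: >1, acc = 9*2+10 = 28; t=3
x=5: >1, acc = 28*2+5 = 61; t=4
x=11: >1, acc = 61*2+11 = 133; t=5
x=3: >1, acc = 133*2+3 = 269; t=6
x=8: >1, acc = 269*2+8 = 546; t=7
acc*t = 546*7 = 3822

3822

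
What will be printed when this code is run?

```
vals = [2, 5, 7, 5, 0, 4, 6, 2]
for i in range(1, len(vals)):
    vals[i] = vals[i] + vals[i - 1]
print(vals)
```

[2, 7, 14, 19, 19, 23, 29, 31]

i=1: vals[1] = 5+2 = 7 → [2, 7, 7, 5, 0, 4, 6, 2]
i=2: vals[2] = 7+7 = 14 → [2, 7, 14, 5, 0, 4, 6, 2]
i=3: vals[3] = 5+14 = 19 → [2, 7, 14, 19, 0, 4, 6, 2]
i=4: vals[4] = 0+19 = 19 → [2, 7, 14, 19, 19, 4, 6, 2]
i=5: vals[5] = 4+19 = 23 → [2, 7, 14, 19, 19, 23, 6, 2]
i=6: vals[6] = 6+23 = 29 → [2, 7, 14, 19, 19, 23, 29, 2]
i=7: vals[7] = 2+29 = 31 → [2, 7, 14, 19, 19, 23, 29, 31]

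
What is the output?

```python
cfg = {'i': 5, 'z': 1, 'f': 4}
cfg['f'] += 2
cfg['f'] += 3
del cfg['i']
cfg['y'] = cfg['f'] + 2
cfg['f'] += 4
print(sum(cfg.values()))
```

cfg['f'] = 4+2 = 6 → {'i': 5, 'z': 1, 'f': 6}
cfg['f'] = 6+3 = 9 → {'i': 5, 'z': 1, 'f': 9}
del 'i' → {'z': 1, 'f': 9}
cfg['y'] = cfg['f']+2 = 11 → {'z': 1, 'f': 9, 'y': 11}
cfg['f'] = 9+4 = 13 → {'z': 1, 'f': 13, 'y': 11}
sum of values = 25

25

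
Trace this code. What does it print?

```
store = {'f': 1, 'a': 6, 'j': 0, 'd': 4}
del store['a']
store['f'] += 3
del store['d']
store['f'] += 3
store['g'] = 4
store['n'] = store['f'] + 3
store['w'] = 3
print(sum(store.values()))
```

24

del 'a' → {'f': 1, 'j': 0, 'd': 4}
store['f'] = 1+3 = 4 → {'f': 4, 'j': 0, 'd': 4}
del 'd' → {'f': 4, 'j': 0}
store['f'] = 4+3 = 7 → {'f': 7, 'j': 0}
store['g'] = 4 → {'f': 7, 'j': 0, 'g': 4}
store['n'] = store['f']+3 = 10 → {'f': 7, 'j': 0, 'g': 4, 'n': 10}
store['w'] = 3 → {'f': 7, 'j': 0, 'g': 4, 'n': 10, 'w': 3}
sum of values = 24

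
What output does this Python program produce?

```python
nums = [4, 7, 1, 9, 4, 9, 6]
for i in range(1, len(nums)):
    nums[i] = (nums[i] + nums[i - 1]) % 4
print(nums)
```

[4, 3, 0, 1, 1, 2, 0]

i=1: nums[1] = (7+4)%4 = 3 → [4, 3, 1, 9, 4, 9, 6]
i=2: nums[2] = (1+3)%4 = 0 → [4, 3, 0, 9, 4, 9, 6]
i=3: nums[3] = (9+0)%4 = 1 → [4, 3, 0, 1, 4, 9, 6]
i=4: nums[4] = (4+1)%4 = 1 → [4, 3, 0, 1, 1, 9, 6]
i=5: nums[5] = (9+1)%4 = 2 → [4, 3, 0, 1, 1, 2, 6]
i=6: nums[6] = (6+2)%4 = 0 → [4, 3, 0, 1, 1, 2, 0]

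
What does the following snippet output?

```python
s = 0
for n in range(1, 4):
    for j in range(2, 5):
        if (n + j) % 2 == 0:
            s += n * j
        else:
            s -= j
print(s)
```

9

n=1,j=2: odd sum, s = 0-2 = -2
n=1,j=3: even sum, s = (-2)+3 = 1
n=1,j=4: odd sum, s = 1-4 = -3
n=2,j=2: even sum, s = (-3)+4 = 1
n=2,j=3: odd sum, s = 1-3 = -2
n=2,j=4: even sum, s = (-2)+8 = 6
n=3,j=2: odd sum, s = 6-2 = 4
n=3,j=3: even sum, s = 4+9 = 13
n=3,j=4: odd sum, s = 13-4 = 9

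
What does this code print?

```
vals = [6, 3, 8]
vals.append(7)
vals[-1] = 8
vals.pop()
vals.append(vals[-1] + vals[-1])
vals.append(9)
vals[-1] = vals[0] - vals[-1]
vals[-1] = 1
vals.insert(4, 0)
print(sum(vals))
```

append 7 → [6, 3, 8, 7]
vals[-1] = 8 → [6, 3, 8, 8]
pop() removes 8 → [6, 3, 8]
append vals[-1]+vals[-1] = 8+8 = 16 → [6, 3, 8, 16]
append 9 → [6, 3, 8, 16, 9]
vals[-1] = vals[0]-vals[-1] = 6-9 = -3 → [6, 3, 8, 16, -3]
vals[-1] = 1 → [6, 3, 8, 16, 1]
insert 0 at 4 → [6, 3, 8, 16, 0, 1]
sum = 34

34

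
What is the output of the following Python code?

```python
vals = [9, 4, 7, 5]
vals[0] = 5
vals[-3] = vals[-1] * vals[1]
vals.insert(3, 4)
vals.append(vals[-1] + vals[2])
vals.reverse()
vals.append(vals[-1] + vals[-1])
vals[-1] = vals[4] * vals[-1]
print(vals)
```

vals[0] = 5 → [5, 4, 7, 5]
vals[-3] = vals[-1]*vals[1] = 5*4 = 20 → [5, 20, 7, 5]
insert 4 at 3 → [5, 20, 7, 4, 5]
append vals[-1]+vals[2] = 5+7 = 12 → [5, 20, 7, 4, 5, 12]
reverse → [12, 5, 4, 7, 20, 5]
append vals[-1]+vals[-1] = 5+5 = 10 → [12, 5, 4, 7, 20, 5, 10]
vals[-1] = vals[4]*vals[-1] = 20*10 = 200 → [12, 5, 4, 7, 20, 5, 200]

[12, 5, 4, 7, 20, 5, 200]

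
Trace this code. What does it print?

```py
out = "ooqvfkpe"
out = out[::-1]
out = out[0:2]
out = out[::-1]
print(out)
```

pe

reverse → 'epkfvqoo'
slice [0:2] → 'ep'
reverse → 'pe'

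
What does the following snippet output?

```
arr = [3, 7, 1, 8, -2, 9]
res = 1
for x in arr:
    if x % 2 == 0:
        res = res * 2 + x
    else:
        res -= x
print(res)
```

-35

x=3: not even, res = 1-3 = -2
x=7: not even, res = (-2)-7 = -9
x=1: not even, res = (-9)-1 = -10
x=8: even, res = (-10)*2+8 = -12
x=-2: even, res = (-12)*2+(-2) = -26
x=9: not even, res = (-26)-9 = -35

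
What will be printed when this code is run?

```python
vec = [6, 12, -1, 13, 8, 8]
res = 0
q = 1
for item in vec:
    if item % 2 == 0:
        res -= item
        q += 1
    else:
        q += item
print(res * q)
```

item=6: even, res = 0-6 = -6; q=2
item=12: even, res = (-6)-12 = -18; q=3
item=-1: not even; q=2
item=13: not even; q=15
item=8: even, res = (-18)-8 = -26; q=16
item=8: even, res = (-26)-8 = -34; q=17
res*q = (-34)*17 = -578

-578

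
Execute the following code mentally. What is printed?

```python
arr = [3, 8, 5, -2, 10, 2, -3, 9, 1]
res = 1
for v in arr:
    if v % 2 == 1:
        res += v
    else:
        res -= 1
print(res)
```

v=3: odd, res = 1+3 = 4
v=8: not odd, res = 4-1 = 3
v=5: odd, res = 3+5 = 8
v=-2: not odd, res = 8-1 = 7
v=10: not odd, res = 7-1 = 6
v=2: not odd, res = 6-1 = 5
v=-3: odd, res = 5+(-3) = 2
v=9: odd, res = 2+9 = 11
v=1: odd, res = 11+1 = 12

12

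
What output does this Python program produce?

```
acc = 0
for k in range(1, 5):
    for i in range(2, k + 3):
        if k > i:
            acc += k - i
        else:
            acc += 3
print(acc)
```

k=1,i=2: not 1>2, acc = 0+3 = 3
k=1,i=3: not 1>3, acc = 3+3 = 6
k=2,i=2: not 2>2, acc = 6+3 = 9
k=2,i=3: not 2>3, acc = 9+3 = 12
k=2,i=4: not 2>4, acc = 12+3 = 15
k=3,i=2: 3>2, acc = 15+1 = 16
k=3,i=3: not 3>3, acc = 16+3 = 19
k=3,i=4: not 3>4, acc = 19+3 = 22
k=3,i=5: not 3>5, acc = 22+3 = 25
k=4,i=2: 4>2, acc = 25+2 = 27
k=4,i=3: 4>3, acc = 27+1 = 28
k=4,i=4: not 4>4, acc = 28+3 = 31
k=4,i=5: not 4>5, acc = 31+3 = 34
k=4,i=6: not 4>6, acc = 34+3 = 37

37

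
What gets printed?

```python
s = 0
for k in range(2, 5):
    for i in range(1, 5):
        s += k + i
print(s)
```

66

k=2,i=1: s = 0+3 = 3
k=2,i=2: s = 3+4 = 7
k=2,i=3: s = 7+5 = 12
k=2,i=4: s = 12+6 = 18
k=3,i=1: s = 18+4 = 22
k=3,i=2: s = 22+5 = 27
k=3,i=3: s = 27+6 = 33
k=3,i=4: s = 33+7 = 40
k=4,i=1: s = 40+5 = 45
k=4,i=2: s = 45+6 = 51
k=4,i=3: s = 51+7 = 58
k=4,i=4: s = 58+8 = 66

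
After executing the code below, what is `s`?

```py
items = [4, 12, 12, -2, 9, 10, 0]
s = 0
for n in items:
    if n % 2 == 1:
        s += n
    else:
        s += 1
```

15

n=4: not odd, s = 0+1 = 1
n=12: not odd, s = 1+1 = 2
n=12: not odd, s = 2+1 = 3
n=-2: not odd, s = 3+1 = 4
n=9: odd, s = 4+9 = 13
n=10: not odd, s = 13+1 = 14
n=0: not odd, s = 14+1 = 15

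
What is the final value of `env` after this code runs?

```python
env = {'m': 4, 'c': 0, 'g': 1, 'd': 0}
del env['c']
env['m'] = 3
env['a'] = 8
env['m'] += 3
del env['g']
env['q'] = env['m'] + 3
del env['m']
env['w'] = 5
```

del 'c' → {'m': 4, 'g': 1, 'd': 0}
env['m'] = 3 → {'m': 3, 'g': 1, 'd': 0}
env['a'] = 8 → {'m': 3, 'g': 1, 'd': 0, 'a': 8}
env['m'] = 3+3 = 6 → {'m': 6, 'g': 1, 'd': 0, 'a': 8}
del 'g' → {'m': 6, 'd': 0, 'a': 8}
env['q'] = env['m']+3 = 9 → {'m': 6, 'd': 0, 'a': 8, 'q': 9}
del 'm' → {'d': 0, 'a': 8, 'q': 9}
env['w'] = 5 → {'d': 0, 'a': 8, 'q': 9, 'w': 5}

{'d': 0, 'a': 8, 'q': 9, 'w': 5}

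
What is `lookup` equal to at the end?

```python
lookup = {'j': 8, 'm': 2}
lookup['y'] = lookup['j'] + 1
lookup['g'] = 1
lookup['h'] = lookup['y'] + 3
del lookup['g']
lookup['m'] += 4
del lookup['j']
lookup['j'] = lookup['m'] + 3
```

{'m': 6, 'y': 9, 'h': 12, 'j': 9}

lookup['y'] = lookup['j']+1 = 9 → {'j': 8, 'm': 2, 'y': 9}
lookup['g'] = 1 → {'j': 8, 'm': 2, 'y': 9, 'g': 1}
lookup['h'] = lookup['y']+3 = 12 → {'j': 8, 'm': 2, 'y': 9, 'g': 1, 'h': 12}
del 'g' → {'j': 8, 'm': 2, 'y': 9, 'h': 12}
lookup['m'] = 2+4 = 6 → {'j': 8, 'm': 6, 'y': 9, 'h': 12}
del 'j' → {'m': 6, 'y': 9, 'h': 12}
lookup['j'] = lookup['m']+3 = 9 → {'m': 6, 'y': 9, 'h': 12, 'j': 9}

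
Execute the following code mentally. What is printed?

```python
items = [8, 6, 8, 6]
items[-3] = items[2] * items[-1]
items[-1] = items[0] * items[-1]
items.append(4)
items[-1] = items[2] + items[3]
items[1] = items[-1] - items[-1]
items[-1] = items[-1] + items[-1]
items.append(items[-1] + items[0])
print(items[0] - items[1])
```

items[-3] = items[2]*items[-1] = 8*6 = 48 → [8, 48, 8, 6]
items[-1] = items[0]*items[-1] = 8*6 = 48 → [8, 48, 8, 48]
append 4 → [8, 48, 8, 48, 4]
items[-1] = items[2]+items[3] = 8+48 = 56 → [8, 48, 8, 48, 56]
items[1] = items[-1]-items[-1] = 56-56 = 0 → [8, 0, 8, 48, 56]
items[-1] = items[-1]+items[-1] = 56+56 = 112 → [8, 0, 8, 48, 112]
append items[-1]+items[0] = 112+8 = 120 → [8, 0, 8, 48, 112, 120]
items[0]-items[1] = 8-0 = 8

8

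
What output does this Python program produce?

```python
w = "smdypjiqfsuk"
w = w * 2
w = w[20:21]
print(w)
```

f

repeat ×2 → 'smdypjiqfsuksmdypjiqfsuk'
slice [20:21] → 'f'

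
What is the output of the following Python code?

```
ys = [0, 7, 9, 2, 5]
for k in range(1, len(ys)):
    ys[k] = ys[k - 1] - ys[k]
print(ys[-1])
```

-23

k=1: ys[1] = 0-7 = -7 → [0, -7, 9, 2, 5]
k=2: ys[2] = (-7)-9 = -16 → [0, -7, -16, 2, 5]
k=3: ys[3] = (-16)-2 = -18 → [0, -7, -16, -18, 5]
k=4: ys[4] = (-18)-5 = -23 → [0, -7, -16, -18, -23]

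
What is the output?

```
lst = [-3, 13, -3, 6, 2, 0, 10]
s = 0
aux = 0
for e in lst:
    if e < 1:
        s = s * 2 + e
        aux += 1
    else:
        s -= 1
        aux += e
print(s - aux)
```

e=-3: <1, s = 0*2+(-3) = -3; aux=1
e=13: not <1, s = (-3)-1 = -4; aux=14
e=-3: <1, s = (-4)*2+(-3) = -11; aux=15
e=6: not <1, s = (-11)-1 = -12; aux=21
e=2: not <1, s = (-12)-1 = -13; aux=23
e=0: <1, s = (-13)*2+0 = -26; aux=24
e=10: not <1, s = (-26)-1 = -27; aux=34
s-aux = (-27)-34 = -61

-61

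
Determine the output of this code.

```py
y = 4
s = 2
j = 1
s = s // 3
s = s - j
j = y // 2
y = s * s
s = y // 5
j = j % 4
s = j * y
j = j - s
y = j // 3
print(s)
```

s = 2//3 = 0
s = 0-1 = -1
j = 4//2 = 2
y = (-1)*(-1) = 1
s = 1//5 = 0
j = 2%4 = 2
s = 2*1 = 2
j = 2-2 = 0
y = 0//3 = 0

2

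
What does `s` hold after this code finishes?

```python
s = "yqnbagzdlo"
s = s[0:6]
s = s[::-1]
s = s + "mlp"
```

slice [0:6] → 'yqnbag'
reverse → 'gabnqy'
+ 'mlp' → 'gabnqymlp'

'gabnqymlp'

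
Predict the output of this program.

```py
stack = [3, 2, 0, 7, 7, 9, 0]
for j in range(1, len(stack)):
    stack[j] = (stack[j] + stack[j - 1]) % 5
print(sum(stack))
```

15

j=1: stack[1] = (2+3)%5 = 0 → [3, 0, 0, 7, 7, 9, 0]
j=2: stack[2] = (0+0)%5 = 0 → [3, 0, 0, 7, 7, 9, 0]
j=3: stack[3] = (7+0)%5 = 2 → [3, 0, 0, 2, 7, 9, 0]
j=4: stack[4] = (7+2)%5 = 4 → [3, 0, 0, 2, 4, 9, 0]
j=5: stack[5] = (9+4)%5 = 3 → [3, 0, 0, 2, 4, 3, 0]
j=6: stack[6] = (0+3)%5 = 3 → [3, 0, 0, 2, 4, 3, 3]
sum = 15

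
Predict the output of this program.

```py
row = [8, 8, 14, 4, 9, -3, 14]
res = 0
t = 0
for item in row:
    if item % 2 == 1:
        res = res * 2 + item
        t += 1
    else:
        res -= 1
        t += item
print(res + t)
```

item=8: not odd, res = 0-1 = -1; t=8
item=8: not odd, res = (-1)-1 = -2; t=16
item=14: not odd, res = (-2)-1 = -3; t=30
item=4: not odd, res = (-3)-1 = -4; t=34
item=9: odd, res = (-4)*2+9 = 1; t=35
item=-3: odd, res = 1*2+(-3) = -1; t=36
item=14: not odd, res = (-1)-1 = -2; t=50
res+t = (-2)+50 = 48

48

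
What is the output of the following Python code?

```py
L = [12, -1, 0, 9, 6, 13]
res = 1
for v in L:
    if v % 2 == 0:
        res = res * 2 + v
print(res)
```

62

v=12: even, res = 1*2+12 = 14
v=-1: not even
v=0: even, res = 14*2+0 = 28
v=9: not even
v=6: even, res = 28*2+6 = 62
v=13: not even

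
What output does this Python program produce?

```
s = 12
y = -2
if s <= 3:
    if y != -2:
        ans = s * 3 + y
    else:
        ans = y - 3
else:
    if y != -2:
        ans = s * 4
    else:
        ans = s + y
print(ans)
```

s=12, y=-2
s <= 3 is False; y != -2 is False
→ ans = s + y = 10

10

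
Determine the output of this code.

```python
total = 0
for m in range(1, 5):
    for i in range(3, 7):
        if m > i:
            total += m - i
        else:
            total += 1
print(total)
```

16

m=1,i=3: not 1>3, total = 0+1 = 1
m=1,i=4: not 1>4, total = 1+1 = 2
m=1,i=5: not 1>5, total = 2+1 = 3
m=1,i=6: not 1>6, total = 3+1 = 4
m=2,i=3: not 2>3, total = 4+1 = 5
m=2,i=4: not 2>4, total = 5+1 = 6
m=2,i=5: not 2>5, total = 6+1 = 7
m=2,i=6: not 2>6, total = 7+1 = 8
m=3,i=3: not 3>3, total = 8+1 = 9
m=3,i=4: not 3>4, total = 9+1 = 10
m=3,i=5: not 3>5, total = 10+1 = 11
m=3,i=6: not 3>6, total = 11+1 = 12
m=4,i=3: 4>3, total = 12+1 = 13
m=4,i=4: not 4>4, total = 13+1 = 14
m=4,i=5: not 4>5, total = 14+1 = 15
m=4,i=6: not 4>6, total = 15+1 = 16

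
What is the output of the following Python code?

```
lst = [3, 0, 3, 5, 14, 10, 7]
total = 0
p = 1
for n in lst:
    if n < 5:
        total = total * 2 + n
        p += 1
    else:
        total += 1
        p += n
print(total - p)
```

-21

n=3: <5, total = 0*2+3 = 3; p=2
n=0: <5, total = 3*2+0 = 6; p=3
n=3: <5, total = 6*2+3 = 15; p=4
n=5: not <5, total = 15+1 = 16; p=9
n=14: not <5, total = 16+1 = 17; p=23
n=10: not <5, total = 17+1 = 18; p=33
n=7: not <5, total = 18+1 = 19; p=40
total-p = 19-40 = -21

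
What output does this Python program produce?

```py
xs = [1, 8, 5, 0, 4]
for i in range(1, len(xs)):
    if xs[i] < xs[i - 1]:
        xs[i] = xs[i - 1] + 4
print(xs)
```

[1, 8, 12, 16, 20]

i=1: 8>=1, unchanged → [1, 8, 5, 0, 4]
i=2: 5<8, xs[2] = 8+4 = 12 → [1, 8, 12, 0, 4]
i=3: 0<12, xs[3] = 12+4 = 16 → [1, 8, 12, 16, 4]
i=4: 4<16, xs[4] = 16+4 = 20 → [1, 8, 12, 16, 20]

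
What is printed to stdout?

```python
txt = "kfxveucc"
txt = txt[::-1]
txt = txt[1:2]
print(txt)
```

c

reverse → 'ccuevxfk'
slice [1:2] → 'c'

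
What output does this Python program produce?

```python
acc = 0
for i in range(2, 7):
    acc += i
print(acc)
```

i=2: acc = 0+2 = 2
i=3: acc = 2+3 = 5
i=4: acc = 5+4 = 9
i=5: acc = 9+5 = 14
i=6: acc = 14+6 = 20

20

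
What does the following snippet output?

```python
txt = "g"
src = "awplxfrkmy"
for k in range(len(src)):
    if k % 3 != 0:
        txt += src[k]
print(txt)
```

k=0: skip
k=1: add 'w' → 'gw'
k=2: add 'p' → 'gwp'
k=3: skip
k=4: add 'x' → 'gwpx'
k=5: add 'f' → 'gwpxf'
k=6: skip
k=7: add 'k' → 'gwpxfk'
k=8: add 'm' → 'gwpxfkm'
k=9: skip

gwpxfkm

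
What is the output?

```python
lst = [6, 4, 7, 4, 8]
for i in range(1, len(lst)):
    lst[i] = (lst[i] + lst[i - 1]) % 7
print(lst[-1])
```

1

i=1: lst[1] = (4+6)%7 = 3 → [6, 3, 7, 4, 8]
i=2: lst[2] = (7+3)%7 = 3 → [6, 3, 3, 4, 8]
i=3: lst[3] = (4+3)%7 = 0 → [6, 3, 3, 0, 8]
i=4: lst[4] = (8+0)%7 = 1 → [6, 3, 3, 0, 1]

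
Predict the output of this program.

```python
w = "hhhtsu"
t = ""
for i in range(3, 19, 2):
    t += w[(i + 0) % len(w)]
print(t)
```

tuhtuhtu

i=3: add w[3]='t' → 't'
i=5: add w[5]='u' → 'tu'
i=7: add w[1]='h' → 'tuh'
i=9: add w[3]='t' → 'tuht'
i=11: add w[5]='u' → 'tuhtu'
i=13: add w[1]='h' → 'tuhtuh'
i=15: add w[3]='t' → 'tuhtuht'
i=17: add w[5]='u' → 'tuhtuhtu'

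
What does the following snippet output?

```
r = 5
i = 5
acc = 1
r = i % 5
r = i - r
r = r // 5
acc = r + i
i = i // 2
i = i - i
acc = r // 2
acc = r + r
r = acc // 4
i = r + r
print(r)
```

0

r = 5%5 = 0
r = 5-0 = 5
r = 5//5 = 1
acc = 1+5 = 6
i = 5//2 = 2
i = 2-2 = 0
acc = 1//2 = 0
acc = 1+1 = 2
r = 2//4 = 0
i = 0+0 = 0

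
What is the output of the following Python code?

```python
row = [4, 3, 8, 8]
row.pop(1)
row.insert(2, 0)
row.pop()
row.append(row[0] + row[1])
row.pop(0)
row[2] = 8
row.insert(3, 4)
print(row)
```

[8, 0, 8, 4]

pop(1) removes 3 → [4, 8, 8]
insert 0 at 2 → [4, 8, 0, 8]
pop() removes 8 → [4, 8, 0]
append row[0]+row[1] = 4+8 = 12 → [4, 8, 0, 12]
pop(0) removes 4 → [8, 0, 12]
row[2] = 8 → [8, 0, 8]
insert 4 at 3 → [8, 0, 8, 4]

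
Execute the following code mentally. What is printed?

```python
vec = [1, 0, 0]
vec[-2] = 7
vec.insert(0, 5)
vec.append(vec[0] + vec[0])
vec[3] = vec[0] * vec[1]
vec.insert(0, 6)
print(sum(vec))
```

34

vec[-2] = 7 → [1, 7, 0]
insert 5 at 0 → [5, 1, 7, 0]
append vec[0]+vec[0] = 5+5 = 10 → [5, 1, 7, 0, 10]
vec[3] = vec[0]*vec[1] = 5*1 = 5 → [5, 1, 7, 5, 10]
insert 6 at 0 → [6, 5, 1, 7, 5, 10]
sum = 34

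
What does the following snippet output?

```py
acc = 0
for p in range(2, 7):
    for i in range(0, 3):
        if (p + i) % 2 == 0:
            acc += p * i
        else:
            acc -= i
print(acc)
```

25

p=2,i=0: even sum, acc = 0+0 = 0
p=2,i=1: odd sum, acc = 0-1 = -1
p=2,i=2: even sum, acc = (-1)+4 = 3
p=3,i=0: odd sum, acc = 3-0 = 3
p=3,i=1: even sum, acc = 3+3 = 6
p=3,i=2: odd sum, acc = 6-2 = 4
p=4,i=0: even sum, acc = 4+0 = 4
p=4,i=1: odd sum, acc = 4-1 = 3
p=4,i=2: even sum, acc = 3+8 = 11
p=5,i=0: odd sum, acc = 11-0 = 11
p=5,i=1: even sum, acc = 11+5 = 16
p=5,i=2: odd sum, acc = 16-2 = 14
p=6,i=0: even sum, acc = 14+0 = 14
p=6,i=1: odd sum, acc = 14-1 = 13
p=6,i=2: even sum, acc = 13+12 = 25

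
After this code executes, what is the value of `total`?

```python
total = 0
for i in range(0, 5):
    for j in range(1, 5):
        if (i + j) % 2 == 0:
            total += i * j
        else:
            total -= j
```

28

i=0,j=1: odd sum, total = 0-1 = -1
i=0,j=2: even sum, total = (-1)+0 = -1
i=0,j=3: odd sum, total = (-1)-3 = -4
i=0,j=4: even sum, total = (-4)+0 = -4
i=1,j=1: even sum, total = (-4)+1 = -3
i=1,j=2: odd sum, total = (-3)-2 = -5
i=1,j=3: even sum, total = (-5)+3 = -2
i=1,j=4: odd sum, total = (-2)-4 = -6
i=2,j=1: odd sum, total = (-6)-1 = -7
i=2,j=2: even sum, total = (-7)+4 = -3
i=2,j=3: odd sum, total = (-3)-3 = -6
i=2,j=4: even sum, total = (-6)+8 = 2
i=3,j=1: even sum, total = 2+3 = 5
i=3,j=2: odd sum, total = 5-2 = 3
i=3,j=3: even sum, total = 3+9 = 12
i=3,j=4: odd sum, total = 12-4 = 8
i=4,j=1: odd sum, total = 8-1 = 7
i=4,j=2: even sum, total = 7+8 = 15
i=4,j=3: odd sum, total = 15-3 = 12
i=4,j=4: even sum, total = 12+16 = 28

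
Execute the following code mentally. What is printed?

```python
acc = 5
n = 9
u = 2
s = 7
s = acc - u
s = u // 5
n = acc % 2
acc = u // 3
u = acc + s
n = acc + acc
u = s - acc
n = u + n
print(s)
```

s = 5-2 = 3
s = 2//5 = 0
n = 5%2 = 1
acc = 2//3 = 0
u = 0+0 = 0
n = 0+0 = 0
u = 0-0 = 0
n = 0+0 = 0

0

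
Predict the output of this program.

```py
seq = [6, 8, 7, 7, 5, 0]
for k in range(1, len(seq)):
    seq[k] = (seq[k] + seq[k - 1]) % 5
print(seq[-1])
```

k=1: seq[1] = (8+6)%5 = 4 → [6, 4, 7, 7, 5, 0]
k=2: seq[2] = (7+4)%5 = 1 → [6, 4, 1, 7, 5, 0]
k=3: seq[3] = (7+1)%5 = 3 → [6, 4, 1, 3, 5, 0]
k=4: seq[4] = (5+3)%5 = 3 → [6, 4, 1, 3, 3, 0]
k=5: seq[5] = (0+3)%5 = 3 → [6, 4, 1, 3, 3, 3]

3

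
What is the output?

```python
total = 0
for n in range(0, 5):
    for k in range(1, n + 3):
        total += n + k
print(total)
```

105

n=0,k=1: total = 0+1 = 1
n=0,k=2: total = 1+2 = 3
n=1,k=1: total = 3+2 = 5
n=1,k=2: total = 5+3 = 8
n=1,k=3: total = 8+4 = 12
n=2,k=1: total = 12+3 = 15
n=2,k=2: total = 15+4 = 19
n=2,k=3: total = 19+5 = 24
n=2,k=4: total = 24+6 = 30
n=3,k=1: total = 30+4 = 34
n=3,k=2: total = 34+5 = 39
n=3,k=3: total = 39+6 = 45
n=3,k=4: total = 45+7 = 52
n=3,k=5: total = 52+8 = 60
n=4,k=1: total = 60+5 = 65
n=4,k=2: total = 65+6 = 71
n=4,k=3: total = 71+7 = 78
n=4,k=4: total = 78+8 = 86
n=4,k=5: total = 86+9 = 95
n=4,k=6: total = 95+10 = 105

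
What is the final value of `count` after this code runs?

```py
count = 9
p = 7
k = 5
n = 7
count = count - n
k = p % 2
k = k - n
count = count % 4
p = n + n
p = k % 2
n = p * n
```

2

count = 9-7 = 2
k = 7%2 = 1
k = 1-7 = -6
count = 2%4 = 2
p = 7+7 = 14
p = (-6)%2 = 0
n = 0*7 = 0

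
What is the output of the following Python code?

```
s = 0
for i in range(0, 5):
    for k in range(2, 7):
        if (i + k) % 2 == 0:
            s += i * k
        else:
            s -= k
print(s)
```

56

i=0,k=2: even sum, s = 0+0 = 0
i=0,k=3: odd sum, s = 0-3 = -3
i=0,k=4: even sum, s = (-3)+0 = -3
i=0,k=5: odd sum, s = (-3)-5 = -8
i=0,k=6: even sum, s = (-8)+0 = -8
i=1,k=2: odd sum, s = (-8)-2 = -10
i=1,k=3: even sum, s = (-10)+3 = -7
i=1,k=4: odd sum, s = (-7)-4 = -11
i=1,k=5: even sum, s = (-11)+5 = -6
i=1,k=6: odd sum, s = (-6)-6 = -12
i=2,k=2: even sum, s = (-12)+4 = -8
i=2,k=3: odd sum, s = (-8)-3 = -11
i=2,k=4: even sum, s = (-11)+8 = -3
i=2,k=5: odd sum, s = (-3)-5 = -8
i=2,k=6: even sum, s = (-8)+12 = 4
i=3,k=2: odd sum, s = 4-2 = 2
i=3,k=3: even sum, s = 2+9 = 11
i=3,k=4: odd sum, s = 11-4 = 7
i=3,k=5: even sum, s = 7+15 = 22
i=3,k=6: odd sum, s = 22-6 = 16
i=4,k=2: even sum, s = 16+8 = 24
i=4,k=3: odd sum, s = 24-3 = 21
i=4,k=4: even sum, s = 21+16 = 37
i=4,k=5: odd sum, s = 37-5 = 32
i=4,k=6: even sum, s = 32+24 = 56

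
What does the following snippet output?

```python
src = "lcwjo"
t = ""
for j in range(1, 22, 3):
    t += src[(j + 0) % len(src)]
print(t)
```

j=1: add src[1]='c' → 'c'
j=4: add src[4]='o' → 'co'
j=7: add src[2]='w' → 'cow'
j=10: add src[0]='l' → 'cowl'
j=13: add src[3]='j' → 'cowlj'
j=16: add src[1]='c' → 'cowljc'
j=19: add src[4]='o' → 'cowljco'

cowljco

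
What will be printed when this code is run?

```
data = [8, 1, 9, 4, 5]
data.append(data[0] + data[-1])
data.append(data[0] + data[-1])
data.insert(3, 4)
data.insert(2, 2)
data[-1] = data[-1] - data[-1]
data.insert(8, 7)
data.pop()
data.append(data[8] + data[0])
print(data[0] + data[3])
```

17

append data[0]+data[-1] = 8+5 = 13 → [8, 1, 9, 4, 5, 13]
append data[0]+data[-1] = 8+13 = 21 → [8, 1, 9, 4, 5, 13, 21]
insert 4 at 3 → [8, 1, 9, 4, 4, 5, 13, 21]
insert 2 at 2 → [8, 1, 2, 9, 4, 4, 5, 13, 21]
data[-1] = data[-1]-data[-1] = 21-21 = 0 → [8, 1, 2, 9, 4, 4, 5, 13, 0]
insert 7 at 8 → [8, 1, 2, 9, 4, 4, 5, 13, 7, 0]
pop() removes 0 → [8, 1, 2, 9, 4, 4, 5, 13, 7]
append data[8]+data[0] = 7+8 = 15 → [8, 1, 2, 9, 4, 4, 5, 13, 7, 15]
data[0]+data[3] = 8+9 = 17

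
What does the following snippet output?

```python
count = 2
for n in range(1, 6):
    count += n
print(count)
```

17

n=1: count = 2+1 = 3
n=2: count = 3+2 = 5
n=3: count = 5+3 = 8
n=4: count = 8+4 = 12
n=5: count = 12+5 = 17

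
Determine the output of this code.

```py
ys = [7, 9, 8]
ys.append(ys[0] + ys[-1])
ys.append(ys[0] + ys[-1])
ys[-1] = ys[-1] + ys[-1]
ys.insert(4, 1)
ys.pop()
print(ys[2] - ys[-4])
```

-1

append ys[0]+ys[-1] = 7+8 = 15 → [7, 9, 8, 15]
append ys[0]+ys[-1] = 7+15 = 22 → [7, 9, 8, 15, 22]
ys[-1] = ys[-1]+ys[-1] = 22+22 = 44 → [7, 9, 8, 15, 44]
insert 1 at 4 → [7, 9, 8, 15, 1, 44]
pop() removes 44 → [7, 9, 8, 15, 1]
ys[2]-ys[-4] = 8-9 = -1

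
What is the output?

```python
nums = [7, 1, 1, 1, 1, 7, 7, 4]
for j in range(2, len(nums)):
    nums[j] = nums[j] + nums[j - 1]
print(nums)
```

j=2: nums[2] = 1+1 = 2 → [7, 1, 2, 1, 1, 7, 7, 4]
j=3: nums[3] = 1+2 = 3 → [7, 1, 2, 3, 1, 7, 7, 4]
j=4: nums[4] = 1+3 = 4 → [7, 1, 2, 3, 4, 7, 7, 4]
j=5: nums[5] = 7+4 = 11 → [7, 1, 2, 3, 4, 11, 7, 4]
j=6: nums[6] = 7+11 = 18 → [7, 1, 2, 3, 4, 11, 18, 4]
j=7: nums[7] = 4+18 = 22 → [7, 1, 2, 3, 4, 11, 18, 22]

[7, 1, 2, 3, 4, 11, 18, 22]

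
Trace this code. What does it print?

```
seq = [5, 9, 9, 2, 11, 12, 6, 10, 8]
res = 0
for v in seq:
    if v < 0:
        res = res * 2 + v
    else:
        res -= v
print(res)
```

v=5: not <0, res = 0-5 = -5
v=9: not <0, res = (-5)-9 = -14
v=9: not <0, res = (-14)-9 = -23
v=2: not <0, res = (-23)-2 = -25
v=11: not <0, res = (-25)-11 = -36
v=12: not <0, res = (-36)-12 = -48
v=6: not <0, res = (-48)-6 = -54
v=10: not <0, res = (-54)-10 = -64
v=8: not <0, res = (-64)-8 = -72

-72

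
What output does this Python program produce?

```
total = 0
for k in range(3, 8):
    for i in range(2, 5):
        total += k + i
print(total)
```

k=3,i=2: total = 0+5 = 5
k=3,i=3: total = 5+6 = 11
k=3,i=4: total = 11+7 = 18
k=4,i=2: total = 18+6 = 24
k=4,i=3: total = 24+7 = 31
k=4,i=4: total = 31+8 = 39
k=5,i=2: total = 39+7 = 46
k=5,i=3: total = 46+8 = 54
k=5,i=4: total = 54+9 = 63
k=6,i=2: total = 63+8 = 71
k=6,i=3: total = 71+9 = 80
k=6,i=4: total = 80+10 = 90
k=7,i=2: total = 90+9 = 99
k=7,i=3: total = 99+10 = 109
k=7,i=4: total = 109+11 = 120

120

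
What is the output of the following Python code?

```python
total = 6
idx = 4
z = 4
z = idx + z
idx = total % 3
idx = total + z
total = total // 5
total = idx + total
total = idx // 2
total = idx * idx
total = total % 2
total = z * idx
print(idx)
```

z = 4+4 = 8
idx = 6%3 = 0
idx = 6+8 = 14
total = 6//5 = 1
total = 14+1 = 15
total = 14//2 = 7
total = 14*14 = 196
total = 196%2 = 0
total = 8*14 = 112

14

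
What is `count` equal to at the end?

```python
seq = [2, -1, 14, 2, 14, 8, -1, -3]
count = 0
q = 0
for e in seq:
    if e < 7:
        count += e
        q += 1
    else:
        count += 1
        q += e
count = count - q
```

-39

e=2: <7, count = 0+2 = 2; q=1
e=-1: <7, count = 2+(-1) = 1; q=2
e=14: not <7, count = 1+1 = 2; q=16
e=2: <7, count = 2+2 = 4; q=17
e=14: not <7, count = 4+1 = 5; q=31
e=8: not <7, count = 5+1 = 6; q=39
e=-1: <7, count = 6+(-1) = 5; q=40
e=-3: <7, count = 5+(-3) = 2; q=41
count-q = 2-41 = -39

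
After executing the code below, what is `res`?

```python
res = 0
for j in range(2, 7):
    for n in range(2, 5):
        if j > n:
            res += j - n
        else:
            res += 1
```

25

j=2,n=2: not 2>2, res = 0+1 = 1
j=2,n=3: not 2>3, res = 1+1 = 2
j=2,n=4: not 2>4, res = 2+1 = 3
j=3,n=2: 3>2, res = 3+1 = 4
j=3,n=3: not 3>3, res = 4+1 = 5
j=3,n=4: not 3>4, res = 5+1 = 6
j=4,n=2: 4>2, res = 6+2 = 8
j=4,n=3: 4>3, res = 8+1 = 9
j=4,n=4: not 4>4, res = 9+1 = 10
j=5,n=2: 5>2, res = 10+3 = 13
j=5,n=3: 5>3, res = 13+2 = 15
j=5,n=4: 5>4, res = 15+1 = 16
j=6,n=2: 6>2, res = 16+4 = 20
j=6,n=3: 6>3, res = 20+3 = 23
j=6,n=4: 6>4, res = 23+2 = 25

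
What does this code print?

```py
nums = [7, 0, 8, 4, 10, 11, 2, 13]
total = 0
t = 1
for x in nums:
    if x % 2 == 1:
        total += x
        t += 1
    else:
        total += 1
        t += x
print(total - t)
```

x=7: odd, total = 0+7 = 7; t=2
x=0: not odd, total = 7+1 = 8; t=2
x=8: not odd, total = 8+1 = 9; t=10
x=4: not odd, total = 9+1 = 10; t=14
x=10: not odd, total = 10+1 = 11; t=24
x=11: odd, total = 11+11 = 22; t=25
x=2: not odd, total = 22+1 = 23; t=27
x=13: odd, total = 23+13 = 36; t=28
total-t = 36-28 = 8

8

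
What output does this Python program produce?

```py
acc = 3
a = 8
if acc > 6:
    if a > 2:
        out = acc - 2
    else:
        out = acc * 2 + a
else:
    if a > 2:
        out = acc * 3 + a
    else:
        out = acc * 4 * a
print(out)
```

acc=3, a=8
acc > 6 is False; a > 2 is True
→ out = acc * 3 + a = 17

17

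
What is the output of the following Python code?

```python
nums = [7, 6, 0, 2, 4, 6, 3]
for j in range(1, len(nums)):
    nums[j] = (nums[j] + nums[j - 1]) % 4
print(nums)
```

[7, 1, 1, 3, 3, 1, 0]

j=1: nums[1] = (6+7)%4 = 1 → [7, 1, 0, 2, 4, 6, 3]
j=2: nums[2] = (0+1)%4 = 1 → [7, 1, 1, 2, 4, 6, 3]
j=3: nums[3] = (2+1)%4 = 3 → [7, 1, 1, 3, 4, 6, 3]
j=4: nums[4] = (4+3)%4 = 3 → [7, 1, 1, 3, 3, 6, 3]
j=5: nums[5] = (6+3)%4 = 1 → [7, 1, 1, 3, 3, 1, 3]
j=6: nums[6] = (3+1)%4 = 0 → [7, 1, 1, 3, 3, 1, 0]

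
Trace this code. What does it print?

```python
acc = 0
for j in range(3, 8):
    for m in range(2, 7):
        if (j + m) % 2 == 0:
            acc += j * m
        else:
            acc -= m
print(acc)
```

j=3,m=2: odd sum, acc = 0-2 = -2
j=3,m=3: even sum, acc = (-2)+9 = 7
j=3,m=4: odd sum, acc = 7-4 = 3
j=3,m=5: even sum, acc = 3+15 = 18
j=3,m=6: odd sum, acc = 18-6 = 12
j=4,m=2: even sum, acc = 12+8 = 20
j=4,m=3: odd sum, acc = 20-3 = 17
j=4,m=4: even sum, acc = 17+16 = 33
j=4,m=5: odd sum, acc = 33-5 = 28
j=4,m=6: even sum, acc = 28+24 = 52
j=5,m=2: odd sum, acc = 52-2 = 50
j=5,m=3: even sum, acc = 50+15 = 65
j=5,m=4: odd sum, acc = 65-4 = 61
j=5,m=5: even sum, acc = 61+25 = 86
j=5,m=6: odd sum, acc = 86-6 = 80
j=6,m=2: even sum, acc = 80+12 = 92
j=6,m=3: odd sum, acc = 92-3 = 89
j=6,m=4: even sum, acc = 89+24 = 113
j=6,m=5: odd sum, acc = 113-5 = 108
j=6,m=6: even sum, acc = 108+36 = 144
j=7,m=2: odd sum, acc = 144-2 = 142
j=7,m=3: even sum, acc = 142+21 = 163
j=7,m=4: odd sum, acc = 163-4 = 159
j=7,m=5: even sum, acc = 159+35 = 194
j=7,m=6: odd sum, acc = 194-6 = 188

188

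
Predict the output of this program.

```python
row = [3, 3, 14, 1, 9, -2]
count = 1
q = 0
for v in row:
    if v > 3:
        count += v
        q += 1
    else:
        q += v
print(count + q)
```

31

v=3: not >3; q=3
v=3: not >3; q=6
v=14: >3, count = 1+14 = 15; q=7
v=1: not >3; q=8
v=9: >3, count = 15+9 = 24; q=9
v=-2: not >3; q=7
count+q = 24+7 = 31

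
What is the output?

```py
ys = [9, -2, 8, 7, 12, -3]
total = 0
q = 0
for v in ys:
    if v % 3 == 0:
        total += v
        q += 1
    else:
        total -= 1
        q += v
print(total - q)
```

-1

v=9: %3==0, total = 0+9 = 9; q=1
v=-2: not %3==0, total = 9-1 = 8; q=-1
v=8: not %3==0, total = 8-1 = 7; q=7
v=7: not %3==0, total = 7-1 = 6; q=14
v=12: %3==0, total = 6+12 = 18; q=15
v=-3: %3==0, total = 18+(-3) = 15; q=16
total-q = 15-16 = -1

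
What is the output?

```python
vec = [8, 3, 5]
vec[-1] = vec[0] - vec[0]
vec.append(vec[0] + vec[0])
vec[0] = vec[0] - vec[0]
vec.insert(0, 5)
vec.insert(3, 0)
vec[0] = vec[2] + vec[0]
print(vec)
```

[8, 0, 3, 0, 0, 16]

vec[-1] = vec[0]-vec[0] = 8-8 = 0 → [8, 3, 0]
append vec[0]+vec[0] = 8+8 = 16 → [8, 3, 0, 16]
vec[0] = vec[0]-vec[0] = 8-8 = 0 → [0, 3, 0, 16]
insert 5 at 0 → [5, 0, 3, 0, 16]
insert 0 at 3 → [5, 0, 3, 0, 0, 16]
vec[0] = vec[2]+vec[0] = 3+5 = 8 → [8, 0, 3, 0, 0, 16]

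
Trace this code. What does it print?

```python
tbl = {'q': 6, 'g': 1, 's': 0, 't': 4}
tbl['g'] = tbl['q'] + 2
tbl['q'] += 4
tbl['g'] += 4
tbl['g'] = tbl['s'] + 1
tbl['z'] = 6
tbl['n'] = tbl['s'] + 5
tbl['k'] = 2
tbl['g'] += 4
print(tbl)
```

tbl['g'] = tbl['q']+2 = 8 → {'q': 6, 'g': 8, 's': 0, 't': 4}
tbl['q'] = 6+4 = 10 → {'q': 10, 'g': 8, 's': 0, 't': 4}
tbl['g'] = 8+4 = 12 → {'q': 10, 'g': 12, 's': 0, 't': 4}
tbl['g'] = tbl['s']+1 = 1 → {'q': 10, 'g': 1, 's': 0, 't': 4}
tbl['z'] = 6 → {'q': 10, 'g': 1, 's': 0, 't': 4, 'z': 6}
tbl['n'] = tbl['s']+5 = 5 → {'q': 10, 'g': 1, 's': 0, 't': 4, 'z': 6, 'n': 5}
tbl['k'] = 2 → {'q': 10, 'g': 1, 's': 0, 't': 4, 'z': 6, 'n': 5, 'k': 2}
tbl['g'] = 1+4 = 5 → {'q': 10, 'g': 5, 's': 0, 't': 4, 'z': 6, 'n': 5, 'k': 2}

{'q': 10, 'g': 5, 's': 0, 't': 4, 'z': 6, 'n': 5, 'k': 2}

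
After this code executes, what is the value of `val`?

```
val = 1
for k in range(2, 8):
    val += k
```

28

k=2: val = 1+2 = 3
k=3: val = 3+3 = 6
k=4: val = 6+4 = 10
k=5: val = 10+5 = 15
k=6: val = 15+6 = 21
k=7: val = 21+7 = 28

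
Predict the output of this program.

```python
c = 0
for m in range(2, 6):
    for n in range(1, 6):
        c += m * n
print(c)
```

210

m=2,n=1: c = 0+2 = 2
m=2,n=2: c = 2+4 = 6
m=2,n=3: c = 6+6 = 12
m=2,n=4: c = 12+8 = 20
m=2,n=5: c = 20+10 = 30
m=3,n=1: c = 30+3 = 33
m=3,n=2: c = 33+6 = 39
m=3,n=3: c = 39+9 = 48
m=3,n=4: c = 48+12 = 60
m=3,n=5: c = 60+15 = 75
m=4,n=1: c = 75+4 = 79
m=4,n=2: c = 79+8 = 87
m=4,n=3: c = 87+12 = 99
m=4,n=4: c = 99+16 = 115
m=4,n=5: c = 115+20 = 135
m=5,n=1: c = 135+5 = 140
m=5,n=2: c = 140+10 = 150
m=5,n=3: c = 150+15 = 165
m=5,n=4: c = 165+20 = 185
m=5,n=5: c = 185+25 = 210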